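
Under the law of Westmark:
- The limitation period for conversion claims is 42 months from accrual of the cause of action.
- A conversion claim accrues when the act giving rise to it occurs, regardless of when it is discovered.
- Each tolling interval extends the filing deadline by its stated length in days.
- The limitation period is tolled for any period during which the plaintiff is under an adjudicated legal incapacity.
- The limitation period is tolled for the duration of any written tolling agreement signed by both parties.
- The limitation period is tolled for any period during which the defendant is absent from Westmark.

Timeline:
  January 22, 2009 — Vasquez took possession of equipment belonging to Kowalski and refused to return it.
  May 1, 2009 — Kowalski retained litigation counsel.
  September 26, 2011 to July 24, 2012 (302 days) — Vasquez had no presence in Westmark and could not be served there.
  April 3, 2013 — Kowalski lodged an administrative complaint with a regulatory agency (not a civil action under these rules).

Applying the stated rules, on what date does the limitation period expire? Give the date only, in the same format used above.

The limitation period began to run on January 22, 2009.
42 months from January 22, 2009 is July 22, 2012.
The period was tolled for 302 days by the defendant's absence from the jurisdiction (September 26, 2011 to July 24, 2012), pushing the deadline to May 20, 2013.
None of the other events listed affects the running of the period under the stated rules.

May 20, 2013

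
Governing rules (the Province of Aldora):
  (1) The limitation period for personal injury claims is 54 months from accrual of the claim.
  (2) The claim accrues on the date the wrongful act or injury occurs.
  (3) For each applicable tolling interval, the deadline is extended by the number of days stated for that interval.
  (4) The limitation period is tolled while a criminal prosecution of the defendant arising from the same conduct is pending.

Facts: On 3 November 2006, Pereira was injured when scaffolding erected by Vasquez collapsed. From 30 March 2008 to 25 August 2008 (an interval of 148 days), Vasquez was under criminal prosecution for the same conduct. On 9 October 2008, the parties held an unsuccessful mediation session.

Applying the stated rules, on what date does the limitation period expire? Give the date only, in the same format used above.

The limitation period began to run on 3 November 2006.
Adding the 54 months base period to 3 November 2006 gives a deadline of 3 May 2011, before any tolling.
Because the pending criminal prosecution ran from 30 March 2008 to 25 August 2008, the deadline is extended by 148 days to 28 September 2011.
None of the other events listed affects the running of the period under the stated rules.

28 September 2011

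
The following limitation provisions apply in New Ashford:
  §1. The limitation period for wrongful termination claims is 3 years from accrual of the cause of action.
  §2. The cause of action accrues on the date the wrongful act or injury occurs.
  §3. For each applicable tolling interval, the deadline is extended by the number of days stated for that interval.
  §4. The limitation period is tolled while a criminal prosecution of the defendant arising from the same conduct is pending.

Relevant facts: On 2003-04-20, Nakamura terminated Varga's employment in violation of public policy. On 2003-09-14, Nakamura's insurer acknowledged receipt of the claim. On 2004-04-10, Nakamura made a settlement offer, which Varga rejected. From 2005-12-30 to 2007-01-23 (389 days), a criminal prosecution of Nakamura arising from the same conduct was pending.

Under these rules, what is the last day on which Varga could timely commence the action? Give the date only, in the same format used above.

The cause of action accrued on 2003-04-20, the date of the act.
The untolled deadline — 3 years after 2003-04-20 — is 2006-04-20.
The period was tolled for 389 days by the pending criminal prosecution (2005-12-30 to 2007-01-23), pushing the deadline to 2007-05-14.
The other events in the timeline have no effect on the limitation period under the stated rules.

2007-05-14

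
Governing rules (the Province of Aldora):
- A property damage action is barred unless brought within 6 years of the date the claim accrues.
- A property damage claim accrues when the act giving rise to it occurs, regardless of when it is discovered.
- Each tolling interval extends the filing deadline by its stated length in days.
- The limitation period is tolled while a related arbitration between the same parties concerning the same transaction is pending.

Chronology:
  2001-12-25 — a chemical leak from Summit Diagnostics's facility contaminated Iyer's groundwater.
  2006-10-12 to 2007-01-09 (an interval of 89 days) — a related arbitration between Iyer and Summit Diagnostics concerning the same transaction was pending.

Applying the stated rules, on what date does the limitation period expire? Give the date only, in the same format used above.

2008-03-23

The claim accrued on 2001-12-25, the date of the act.
6 years from 2001-12-25 is 2007-12-25.
Because the pending related arbitration ran from 2006-10-12 to 2007-01-09, the deadline is extended by 89 days to 2008-03-23.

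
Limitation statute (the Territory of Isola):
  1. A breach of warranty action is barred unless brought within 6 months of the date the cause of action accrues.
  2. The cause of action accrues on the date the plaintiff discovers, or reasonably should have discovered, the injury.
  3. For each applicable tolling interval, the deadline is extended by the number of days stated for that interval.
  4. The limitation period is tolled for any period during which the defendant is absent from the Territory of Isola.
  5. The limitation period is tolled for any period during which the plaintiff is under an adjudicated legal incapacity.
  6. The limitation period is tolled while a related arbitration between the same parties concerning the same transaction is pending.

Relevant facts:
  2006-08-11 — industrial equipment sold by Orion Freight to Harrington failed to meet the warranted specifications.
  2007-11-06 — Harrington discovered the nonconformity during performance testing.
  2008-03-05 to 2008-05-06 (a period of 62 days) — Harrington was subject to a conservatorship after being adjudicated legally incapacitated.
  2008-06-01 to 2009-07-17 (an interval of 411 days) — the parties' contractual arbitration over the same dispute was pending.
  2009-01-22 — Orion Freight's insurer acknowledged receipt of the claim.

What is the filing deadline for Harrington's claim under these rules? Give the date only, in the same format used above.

2009-08-22

Accrual is tied to discovery, so the period began on 2007-11-06 rather than on 2006-08-11 when the act occurred.
6 months from 2007-11-06 is 2008-05-06.
The period was tolled for 62 days by the plaintiff's legal incapacity (2008-03-05 to 2008-05-06), pushing the deadline to 2008-07-07.
The period was tolled for 411 days by the pending related arbitration (2008-06-01 to 2009-07-17), pushing the deadline to 2009-08-22.
None of the other events listed affects the running of the period under the stated rules.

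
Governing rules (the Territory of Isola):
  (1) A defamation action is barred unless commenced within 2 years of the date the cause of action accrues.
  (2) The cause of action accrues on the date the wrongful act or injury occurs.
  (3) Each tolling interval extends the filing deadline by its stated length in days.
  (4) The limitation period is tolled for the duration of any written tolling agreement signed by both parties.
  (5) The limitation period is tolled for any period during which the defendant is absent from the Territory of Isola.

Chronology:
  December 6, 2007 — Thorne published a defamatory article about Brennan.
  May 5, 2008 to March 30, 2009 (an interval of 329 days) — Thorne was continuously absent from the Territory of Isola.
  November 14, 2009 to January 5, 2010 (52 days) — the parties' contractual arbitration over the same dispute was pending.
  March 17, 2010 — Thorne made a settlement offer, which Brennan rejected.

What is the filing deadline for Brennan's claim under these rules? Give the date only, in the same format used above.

October 31, 2010

The claim accrued on December 6, 2007, when the wrongful act occurred.
The untolled deadline — 2 years after December 6, 2007 — is December 6, 2009.
Because the defendant's absence from the jurisdiction ran from May 5, 2008 to March 30, 2009, the deadline is extended by 329 days to October 31, 2010.
Although a pending arbitration ran from November 14, 2009 to January 5, 2010, the stated rules do not make that a tolling event, so it is disregarded.
Nothing else in the chronology tolls or restarts the period.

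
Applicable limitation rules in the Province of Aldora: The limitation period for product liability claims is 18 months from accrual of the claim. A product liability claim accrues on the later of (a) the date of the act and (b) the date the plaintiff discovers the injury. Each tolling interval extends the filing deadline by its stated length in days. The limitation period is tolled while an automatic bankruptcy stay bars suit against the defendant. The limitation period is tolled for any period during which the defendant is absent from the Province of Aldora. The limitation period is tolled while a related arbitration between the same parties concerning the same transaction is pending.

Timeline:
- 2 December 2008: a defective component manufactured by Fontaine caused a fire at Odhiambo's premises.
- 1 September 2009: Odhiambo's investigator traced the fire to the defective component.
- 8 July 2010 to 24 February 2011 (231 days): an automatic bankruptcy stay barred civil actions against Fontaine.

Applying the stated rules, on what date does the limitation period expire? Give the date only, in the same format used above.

18 October 2011

Because discovery on 1 September 2009 post-dates the 2 December 2008 act, accrual under the later-of rule falls on 1 September 2009.
The untolled deadline — 18 months after 1 September 2009 — is 1 March 2011.
Because the automatic bankruptcy stay ran from 8 July 2010 to 24 February 2011, the deadline is extended by 231 days to 18 October 2011.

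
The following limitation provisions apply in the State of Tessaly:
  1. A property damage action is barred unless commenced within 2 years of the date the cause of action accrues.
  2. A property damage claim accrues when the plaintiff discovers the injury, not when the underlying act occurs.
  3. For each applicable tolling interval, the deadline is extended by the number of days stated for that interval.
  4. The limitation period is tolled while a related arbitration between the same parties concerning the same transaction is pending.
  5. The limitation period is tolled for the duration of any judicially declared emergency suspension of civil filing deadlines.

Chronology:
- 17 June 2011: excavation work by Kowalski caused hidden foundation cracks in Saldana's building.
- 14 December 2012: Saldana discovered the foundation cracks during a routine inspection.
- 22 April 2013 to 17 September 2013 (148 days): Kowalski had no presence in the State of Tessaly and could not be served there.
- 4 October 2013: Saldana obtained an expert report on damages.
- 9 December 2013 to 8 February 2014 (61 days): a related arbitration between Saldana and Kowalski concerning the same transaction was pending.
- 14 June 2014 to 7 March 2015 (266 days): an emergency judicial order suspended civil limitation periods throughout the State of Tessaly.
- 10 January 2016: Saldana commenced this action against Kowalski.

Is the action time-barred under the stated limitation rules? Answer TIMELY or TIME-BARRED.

TIME-BARRED

The claim did not accrue until Saldana discovered the injury on 14 December 2012; the 17 June 2011 act date does not start the clock under the stated rule.
2 years from 14 December 2012 is 14 December 2014.
The pending related arbitration from 9 December 2013 to 8 February 2014 tolled the period for 61 days, extending the deadline to 13 February 2015.
The emergency suspension of filing deadlines from 14 June 2014 to 7 March 2015 tolled the period for 266 days, extending the deadline to 6 November 2015.
The defendant's absence from the jurisdiction from 22 April 2013 to 17 September 2013 does not toll the period, because no stated rule makes the defendant's absence a tolling event.
None of the other events listed affects the running of the period under the stated rules.
The 10 January 2016 filing falls after the 6 November 2015 deadline; the claim is time-barred.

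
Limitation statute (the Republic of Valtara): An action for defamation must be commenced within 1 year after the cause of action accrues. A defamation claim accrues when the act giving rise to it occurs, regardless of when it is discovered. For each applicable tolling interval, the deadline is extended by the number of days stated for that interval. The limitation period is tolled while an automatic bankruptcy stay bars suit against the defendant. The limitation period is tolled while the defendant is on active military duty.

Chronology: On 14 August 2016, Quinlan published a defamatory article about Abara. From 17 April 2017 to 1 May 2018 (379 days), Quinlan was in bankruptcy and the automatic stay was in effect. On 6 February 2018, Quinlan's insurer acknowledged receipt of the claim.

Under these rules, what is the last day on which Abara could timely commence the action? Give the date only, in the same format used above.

28 August 2018

The cause of action accrued on 14 August 2016, the date of the act.
1 year from 14 August 2016 is 14 August 2017.
The period was tolled for 379 days by the automatic bankruptcy stay (17 April 2017 to 1 May 2018), pushing the deadline to 28 August 2018.
The other events in the timeline have no effect on the limitation period under the stated rules.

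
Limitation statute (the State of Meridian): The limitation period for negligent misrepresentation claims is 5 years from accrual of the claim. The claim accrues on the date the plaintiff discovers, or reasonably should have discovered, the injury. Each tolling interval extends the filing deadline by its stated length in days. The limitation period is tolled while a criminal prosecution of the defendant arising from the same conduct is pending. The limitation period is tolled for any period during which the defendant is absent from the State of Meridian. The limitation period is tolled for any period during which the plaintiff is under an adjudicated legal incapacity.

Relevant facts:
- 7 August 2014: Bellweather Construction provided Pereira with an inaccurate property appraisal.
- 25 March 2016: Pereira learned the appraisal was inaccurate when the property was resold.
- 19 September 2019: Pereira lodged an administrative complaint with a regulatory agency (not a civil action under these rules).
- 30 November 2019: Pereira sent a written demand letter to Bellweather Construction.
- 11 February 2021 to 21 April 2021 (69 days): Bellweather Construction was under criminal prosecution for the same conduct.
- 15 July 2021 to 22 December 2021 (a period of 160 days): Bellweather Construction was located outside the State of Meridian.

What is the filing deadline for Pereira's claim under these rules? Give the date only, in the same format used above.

2 June 2021

Under the discovery rule, the claim accrued on 25 March 2016, when Pereira discovered the injury — not on the 7 August 2014 date of the underlying act.
The untolled deadline — 5 years after 25 March 2016 — is 25 March 2021.
The period was tolled for 69 days by the pending criminal prosecution (11 February 2021 to 21 April 2021), pushing the deadline to 2 June 2021.
The defendant's absence from the jurisdiction from 15 July 2021 to 22 December 2021 began after the period had already run on 2 June 2021, so it has no tolling effect.
The other events in the timeline have no effect on the limitation period under the stated rules.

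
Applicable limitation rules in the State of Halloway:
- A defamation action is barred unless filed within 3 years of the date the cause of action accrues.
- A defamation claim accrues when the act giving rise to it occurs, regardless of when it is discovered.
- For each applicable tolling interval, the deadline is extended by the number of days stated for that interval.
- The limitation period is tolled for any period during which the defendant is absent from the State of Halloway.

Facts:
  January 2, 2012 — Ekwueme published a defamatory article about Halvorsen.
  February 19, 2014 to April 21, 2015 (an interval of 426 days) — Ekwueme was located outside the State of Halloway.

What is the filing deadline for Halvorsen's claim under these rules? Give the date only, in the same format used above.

The claim accrued on January 2, 2012, when the wrongful act occurred.
The untolled deadline — 3 years after January 2, 2012 — is January 2, 2015.
The defendant's absence from the jurisdiction from February 19, 2014 to April 21, 2015 tolled the period for 426 days, extending the deadline to March 3, 2016.

March 3, 2016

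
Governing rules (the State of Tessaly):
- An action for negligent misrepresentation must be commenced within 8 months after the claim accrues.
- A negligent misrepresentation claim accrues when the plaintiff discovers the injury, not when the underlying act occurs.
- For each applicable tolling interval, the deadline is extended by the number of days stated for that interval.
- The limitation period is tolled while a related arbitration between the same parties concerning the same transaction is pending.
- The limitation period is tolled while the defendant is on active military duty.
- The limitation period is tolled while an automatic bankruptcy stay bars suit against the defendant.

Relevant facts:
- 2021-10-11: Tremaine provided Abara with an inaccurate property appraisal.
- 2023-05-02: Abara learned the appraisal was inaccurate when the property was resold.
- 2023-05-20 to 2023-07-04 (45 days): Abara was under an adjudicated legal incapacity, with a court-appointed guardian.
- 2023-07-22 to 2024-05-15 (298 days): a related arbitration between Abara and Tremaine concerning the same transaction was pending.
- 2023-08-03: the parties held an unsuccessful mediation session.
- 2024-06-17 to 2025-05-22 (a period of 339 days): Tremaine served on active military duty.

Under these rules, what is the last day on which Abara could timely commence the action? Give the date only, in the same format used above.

2025-09-30

The claim did not accrue until Abara discovered the injury on 2023-05-02; the 2021-10-11 act date does not start the clock under the stated rule.
The untolled deadline — 8 months after 2023-05-02 — is 2024-01-02.
The pending related arbitration from 2023-07-22 to 2024-05-15 tolled the period for 298 days, extending the deadline to 2024-10-26.
The defendant's active military service from 2024-06-17 to 2025-05-22 tolled the period for 339 days, extending the deadline to 2025-09-30.
No stated provision tolls the period for the plaintiff's incapacity, so the interval from 2023-05-20 to 2023-07-04 has no effect on the deadline.
None of the other events listed affects the running of the period under the stated rules.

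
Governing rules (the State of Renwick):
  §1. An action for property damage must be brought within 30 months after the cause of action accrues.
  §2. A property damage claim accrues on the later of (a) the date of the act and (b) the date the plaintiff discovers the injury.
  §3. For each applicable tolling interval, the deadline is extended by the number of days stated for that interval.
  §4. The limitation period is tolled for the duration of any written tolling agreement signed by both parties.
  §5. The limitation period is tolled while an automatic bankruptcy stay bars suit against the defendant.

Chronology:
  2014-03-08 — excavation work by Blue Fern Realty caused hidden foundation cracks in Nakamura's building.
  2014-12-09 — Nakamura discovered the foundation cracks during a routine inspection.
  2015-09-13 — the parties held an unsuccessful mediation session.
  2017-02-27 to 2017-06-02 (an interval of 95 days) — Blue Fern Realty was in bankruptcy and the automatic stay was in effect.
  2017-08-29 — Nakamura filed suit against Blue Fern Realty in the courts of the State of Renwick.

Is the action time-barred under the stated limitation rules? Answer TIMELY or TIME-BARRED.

TIMELY

Taking the later of the act (2014-03-08) and discovery (2014-12-09), the claim accrued on 2014-12-09.
Adding the 30 months base period to 2014-12-09 gives a deadline of 2017-06-09, before any tolling.
Because the automatic bankruptcy stay ran from 2017-02-27 to 2017-06-02, the deadline is extended by 95 days to 2017-09-12.
Nothing else in the chronology tolls or restarts the period.
Filing on 2017-08-29 beat the 2017-09-12 deadline — the action is timely.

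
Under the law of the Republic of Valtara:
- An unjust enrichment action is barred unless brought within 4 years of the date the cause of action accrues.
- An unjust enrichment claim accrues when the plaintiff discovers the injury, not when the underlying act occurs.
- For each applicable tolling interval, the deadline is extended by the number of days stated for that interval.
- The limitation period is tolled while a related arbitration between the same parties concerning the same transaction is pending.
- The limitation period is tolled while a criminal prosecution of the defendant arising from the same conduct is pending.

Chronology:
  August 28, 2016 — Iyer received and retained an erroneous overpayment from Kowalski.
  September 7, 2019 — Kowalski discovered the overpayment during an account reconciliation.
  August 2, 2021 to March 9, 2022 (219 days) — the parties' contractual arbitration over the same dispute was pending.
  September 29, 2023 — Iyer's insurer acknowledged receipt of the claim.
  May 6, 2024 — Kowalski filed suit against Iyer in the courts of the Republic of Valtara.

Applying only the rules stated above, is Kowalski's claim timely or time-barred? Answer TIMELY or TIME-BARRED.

TIME-BARRED

Under the discovery rule, the claim accrued on September 7, 2019, when Kowalski discovered the injury — not on the August 28, 2016 date of the underlying act.
4 years from September 7, 2019 is September 7, 2023.
The pending related arbitration from August 2, 2021 to March 9, 2022 tolled the period for 219 days, extending the deadline to April 13, 2024.
None of the other events listed affects the running of the period under the stated rules.
Kowalski filed on May 6, 2024, after the April 13, 2024 deadline, so the action is time-barred.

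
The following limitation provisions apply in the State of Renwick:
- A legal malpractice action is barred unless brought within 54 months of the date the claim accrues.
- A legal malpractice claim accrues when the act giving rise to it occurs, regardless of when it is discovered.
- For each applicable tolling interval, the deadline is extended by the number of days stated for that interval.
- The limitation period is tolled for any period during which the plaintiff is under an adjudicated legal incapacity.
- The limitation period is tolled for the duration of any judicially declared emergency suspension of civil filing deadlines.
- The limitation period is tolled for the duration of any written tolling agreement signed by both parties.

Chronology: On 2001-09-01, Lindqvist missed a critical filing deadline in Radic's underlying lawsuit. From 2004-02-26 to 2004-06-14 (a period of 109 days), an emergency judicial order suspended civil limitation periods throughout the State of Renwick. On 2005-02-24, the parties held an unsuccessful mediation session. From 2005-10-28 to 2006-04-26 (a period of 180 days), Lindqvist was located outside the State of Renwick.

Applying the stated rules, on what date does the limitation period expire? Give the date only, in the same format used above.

The claim accrued on 2001-09-01, when the wrongful act occurred.
54 months from 2001-09-01 is 2006-03-01.
Because the emergency suspension of filing deadlines ran from 2004-02-26 to 2004-06-14, the deadline is extended by 109 days to 2006-06-18.
The defendant's absence from the jurisdiction from 2005-10-28 to 2006-04-26 does not toll the period, because no stated rule makes the defendant's absence a tolling event.
The other events in the timeline have no effect on the limitation period under the stated rules.

2006-06-18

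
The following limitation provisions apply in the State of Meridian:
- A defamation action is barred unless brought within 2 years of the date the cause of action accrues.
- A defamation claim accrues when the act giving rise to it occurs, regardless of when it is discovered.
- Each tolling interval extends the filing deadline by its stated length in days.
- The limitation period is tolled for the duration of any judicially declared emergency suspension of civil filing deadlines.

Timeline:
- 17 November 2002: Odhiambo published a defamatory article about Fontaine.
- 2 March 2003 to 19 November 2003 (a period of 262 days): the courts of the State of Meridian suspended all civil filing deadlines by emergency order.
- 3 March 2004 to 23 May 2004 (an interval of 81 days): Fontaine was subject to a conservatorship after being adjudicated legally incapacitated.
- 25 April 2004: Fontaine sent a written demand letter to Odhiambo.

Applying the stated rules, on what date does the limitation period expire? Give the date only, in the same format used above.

6 August 2005

The limitation period began to run on 17 November 2002.
Adding the 2 years base period to 17 November 2002 gives a deadline of 17 November 2004, before any tolling.
Because the emergency suspension of filing deadlines ran from 2 March 2003 to 19 November 2003, the deadline is extended by 262 days to 6 August 2005.
The plaintiff's legal incapacity from 3 March 2004 to 23 May 2004 does not toll the period, because no stated rule makes the plaintiff's incapacity a tolling event.
Nothing else in the chronology tolls or restarts the period.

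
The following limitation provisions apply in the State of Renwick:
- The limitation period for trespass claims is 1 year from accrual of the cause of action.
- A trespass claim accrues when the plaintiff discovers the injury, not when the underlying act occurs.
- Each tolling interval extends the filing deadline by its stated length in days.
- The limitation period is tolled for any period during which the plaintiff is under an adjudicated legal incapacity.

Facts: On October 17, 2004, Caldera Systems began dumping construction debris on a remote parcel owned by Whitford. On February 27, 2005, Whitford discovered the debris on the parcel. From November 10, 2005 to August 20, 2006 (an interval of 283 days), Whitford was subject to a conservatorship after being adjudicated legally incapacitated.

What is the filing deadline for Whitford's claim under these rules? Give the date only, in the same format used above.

Under the discovery rule, the claim accrued on February 27, 2005, when Whitford discovered the injury — not on the October 17, 2004 date of the underlying act.
The untolled deadline — 1 year after February 27, 2005 — is February 27, 2006.
Because the plaintiff's legal incapacity ran from November 10, 2005 to August 20, 2006, the deadline is extended by 283 days to December 7, 2006.

December 7, 2006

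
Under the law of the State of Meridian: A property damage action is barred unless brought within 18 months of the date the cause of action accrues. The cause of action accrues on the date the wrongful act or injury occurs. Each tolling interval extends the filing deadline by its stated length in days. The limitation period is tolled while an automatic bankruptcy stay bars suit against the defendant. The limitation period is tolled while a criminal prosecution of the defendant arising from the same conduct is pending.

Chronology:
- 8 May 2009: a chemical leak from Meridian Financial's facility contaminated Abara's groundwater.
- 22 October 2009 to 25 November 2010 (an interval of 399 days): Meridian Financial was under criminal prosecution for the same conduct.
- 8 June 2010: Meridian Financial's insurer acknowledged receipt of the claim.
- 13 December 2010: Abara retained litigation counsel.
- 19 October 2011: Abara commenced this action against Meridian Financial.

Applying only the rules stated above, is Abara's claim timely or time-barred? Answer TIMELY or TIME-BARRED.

TIMELY

The claim accrued on 8 May 2009, when the wrongful act occurred.
The untolled deadline — 18 months after 8 May 2009 — is 8 November 2010.
The period was tolled for 399 days by the pending criminal prosecution (22 October 2009 to 25 November 2010), pushing the deadline to 12 December 2011.
The other events in the timeline have no effect on the limitation period under the stated rules.
The 19 October 2011 filing precedes the 12 December 2011 deadline; the claim is timely.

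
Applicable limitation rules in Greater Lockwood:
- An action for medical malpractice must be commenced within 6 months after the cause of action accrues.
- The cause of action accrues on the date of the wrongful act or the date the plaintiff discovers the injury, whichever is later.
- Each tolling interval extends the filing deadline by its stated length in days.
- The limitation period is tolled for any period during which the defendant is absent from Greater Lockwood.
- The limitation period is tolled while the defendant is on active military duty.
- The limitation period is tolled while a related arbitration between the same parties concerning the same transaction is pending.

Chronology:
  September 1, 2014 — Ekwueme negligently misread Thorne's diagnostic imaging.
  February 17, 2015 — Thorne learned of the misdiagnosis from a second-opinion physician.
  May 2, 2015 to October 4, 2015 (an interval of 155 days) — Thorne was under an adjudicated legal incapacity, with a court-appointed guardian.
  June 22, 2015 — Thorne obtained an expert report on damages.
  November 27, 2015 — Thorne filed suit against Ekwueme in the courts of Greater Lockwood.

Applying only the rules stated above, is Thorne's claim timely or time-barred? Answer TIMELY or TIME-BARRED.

Because discovery on February 17, 2015 post-dates the September 1, 2014 act, accrual under the later-of rule falls on February 17, 2015.
6 months from February 17, 2015 is August 17, 2015.
No stated provision tolls the period for the plaintiff's incapacity, so the interval from May 2, 2015 to October 4, 2015 has no effect on the deadline.
The other events in the timeline have no effect on the limitation period under the stated rules.
Filing on November 27, 2015 missed the August 17, 2015 deadline — the action is time-barred.

TIME-BARRED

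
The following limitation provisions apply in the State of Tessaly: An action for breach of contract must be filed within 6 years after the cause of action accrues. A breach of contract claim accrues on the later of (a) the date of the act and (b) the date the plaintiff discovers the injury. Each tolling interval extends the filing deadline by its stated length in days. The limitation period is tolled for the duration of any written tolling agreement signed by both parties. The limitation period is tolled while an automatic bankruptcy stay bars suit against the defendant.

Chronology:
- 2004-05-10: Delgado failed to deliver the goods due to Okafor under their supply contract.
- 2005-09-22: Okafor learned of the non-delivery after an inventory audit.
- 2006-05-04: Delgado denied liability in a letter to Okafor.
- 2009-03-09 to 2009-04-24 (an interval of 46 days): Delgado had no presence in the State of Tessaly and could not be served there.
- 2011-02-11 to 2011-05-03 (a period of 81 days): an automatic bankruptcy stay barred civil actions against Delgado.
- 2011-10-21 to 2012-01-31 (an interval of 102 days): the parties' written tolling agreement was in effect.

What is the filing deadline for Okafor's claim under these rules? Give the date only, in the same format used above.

Taking the later of the act (2004-05-10) and discovery (2005-09-22), the claim accrued on 2005-09-22.
The untolled deadline — 6 years after 2005-09-22 — is 2011-09-22.
The automatic bankruptcy stay from 2011-02-11 to 2011-05-03 tolled the period for 81 days, extending the deadline to 2011-12-12.
The period was tolled for 102 days by the written tolling agreement (2011-10-21 to 2012-01-31), pushing the deadline to 2012-03-23.
The defendant's absence from the jurisdiction from 2009-03-09 to 2009-04-24 does not toll the period, because no stated rule makes the defendant's absence a tolling event.
The other events in the timeline have no effect on the limitation period under the stated rules.

2012-03-23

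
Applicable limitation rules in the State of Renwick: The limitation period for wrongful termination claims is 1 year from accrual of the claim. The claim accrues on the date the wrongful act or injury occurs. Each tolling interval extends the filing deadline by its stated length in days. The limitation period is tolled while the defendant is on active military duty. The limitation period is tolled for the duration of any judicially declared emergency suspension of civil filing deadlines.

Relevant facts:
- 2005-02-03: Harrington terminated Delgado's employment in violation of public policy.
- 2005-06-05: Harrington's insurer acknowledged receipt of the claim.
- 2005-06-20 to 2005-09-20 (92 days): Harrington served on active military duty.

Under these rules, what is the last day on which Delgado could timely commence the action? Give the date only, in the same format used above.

The claim accrued on 2005-02-03, the date of the act.
The untolled deadline — 1 year after 2005-02-03 — is 2006-02-03.
The period was tolled for 92 days by the defendant's active military service (2005-06-20 to 2005-09-20), pushing the deadline to 2006-05-06.
None of the other events listed affects the running of the period under the stated rules.

2006-05-06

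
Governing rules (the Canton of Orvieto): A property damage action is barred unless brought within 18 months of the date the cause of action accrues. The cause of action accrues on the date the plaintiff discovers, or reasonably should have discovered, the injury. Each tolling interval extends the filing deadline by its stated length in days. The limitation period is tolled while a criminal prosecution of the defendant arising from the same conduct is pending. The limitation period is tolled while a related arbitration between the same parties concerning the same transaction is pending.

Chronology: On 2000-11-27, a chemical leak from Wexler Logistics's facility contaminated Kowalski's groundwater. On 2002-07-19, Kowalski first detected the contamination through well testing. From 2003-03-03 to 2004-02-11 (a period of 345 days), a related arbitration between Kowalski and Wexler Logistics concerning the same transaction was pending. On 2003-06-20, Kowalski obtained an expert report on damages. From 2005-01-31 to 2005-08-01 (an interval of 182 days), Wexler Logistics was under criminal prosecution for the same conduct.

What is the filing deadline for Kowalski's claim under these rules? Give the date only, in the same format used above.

Accrual is tied to discovery, so the period began on 2002-07-19 rather than on 2000-11-27 when the act occurred.
18 months from 2002-07-19 is 2004-01-19.
The pending related arbitration from 2003-03-03 to 2004-02-11 tolled the period for 345 days, extending the deadline to 2004-12-29.
By the time the pending criminal prosecution began on 2005-01-31, the limitation period had already expired on 2004-12-29; that interval cannot revive it.
Nothing else in the chronology tolls or restarts the period.

2004-12-29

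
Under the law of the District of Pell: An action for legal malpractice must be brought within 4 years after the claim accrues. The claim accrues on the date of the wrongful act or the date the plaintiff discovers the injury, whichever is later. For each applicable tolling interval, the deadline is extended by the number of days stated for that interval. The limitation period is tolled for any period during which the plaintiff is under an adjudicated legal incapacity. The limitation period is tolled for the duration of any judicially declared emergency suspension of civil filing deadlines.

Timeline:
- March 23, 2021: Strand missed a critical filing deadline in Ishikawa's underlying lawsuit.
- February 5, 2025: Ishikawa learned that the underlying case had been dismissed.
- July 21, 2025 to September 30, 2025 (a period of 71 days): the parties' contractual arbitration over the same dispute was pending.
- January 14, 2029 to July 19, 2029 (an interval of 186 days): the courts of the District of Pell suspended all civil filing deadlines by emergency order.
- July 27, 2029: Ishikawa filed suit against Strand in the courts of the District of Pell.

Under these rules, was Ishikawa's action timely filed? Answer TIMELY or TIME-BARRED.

Because discovery on February 5, 2025 post-dates the March 23, 2021 act, accrual under the later-of rule falls on February 5, 2025.
The untolled deadline — 4 years after February 5, 2025 — is February 5, 2029.
Because the emergency suspension of filing deadlines ran from January 14, 2029 to July 19, 2029, the deadline is extended by 186 days to August 10, 2029.
Although a pending arbitration ran from July 21, 2025 to September 30, 2025, the stated rules do not make that a tolling event, so it is disregarded.
The July 27, 2029 filing precedes the August 10, 2029 deadline; the claim is timely.

TIMELY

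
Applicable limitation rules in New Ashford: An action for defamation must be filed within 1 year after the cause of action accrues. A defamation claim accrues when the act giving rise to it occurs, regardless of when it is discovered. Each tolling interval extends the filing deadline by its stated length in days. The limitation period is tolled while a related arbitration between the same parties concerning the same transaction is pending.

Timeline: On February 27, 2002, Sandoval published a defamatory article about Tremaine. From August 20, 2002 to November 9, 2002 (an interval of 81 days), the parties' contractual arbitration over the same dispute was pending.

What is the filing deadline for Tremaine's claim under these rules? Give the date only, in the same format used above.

May 19, 2003

The cause of action accrued on February 27, 2002, the date of the act.
1 year from February 27, 2002 is February 27, 2003.
The pending related arbitration from August 20, 2002 to November 9, 2002 tolled the period for 81 days, extending the deadline to May 19, 2003.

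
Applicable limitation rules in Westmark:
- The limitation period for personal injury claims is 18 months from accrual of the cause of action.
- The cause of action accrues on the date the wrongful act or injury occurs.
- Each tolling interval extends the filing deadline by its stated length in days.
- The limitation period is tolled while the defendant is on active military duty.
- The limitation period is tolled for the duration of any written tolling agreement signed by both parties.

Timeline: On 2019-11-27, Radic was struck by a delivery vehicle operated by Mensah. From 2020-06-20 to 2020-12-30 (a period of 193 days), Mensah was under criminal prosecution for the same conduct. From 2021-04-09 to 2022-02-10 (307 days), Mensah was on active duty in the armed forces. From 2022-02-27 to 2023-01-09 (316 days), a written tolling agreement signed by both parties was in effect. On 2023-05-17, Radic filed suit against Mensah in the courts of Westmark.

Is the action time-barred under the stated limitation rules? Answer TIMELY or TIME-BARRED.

TIME-BARRED

The claim accrued on 2019-11-27, when the wrongful act occurred.
The untolled deadline — 18 months after 2019-11-27 — is 2021-05-27.
Because the defendant's active military service ran from 2021-04-09 to 2022-02-10, the deadline is extended by 307 days to 2022-03-30.
The period was tolled for 316 days by the written tolling agreement (2022-02-27 to 2023-01-09), pushing the deadline to 2023-02-09.
No stated provision tolls the period for a criminal prosecution, so the interval from 2020-06-20 to 2020-12-30 has no effect on the deadline.
The 2023-05-17 filing falls after the 2023-02-09 deadline; the claim is time-barred.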